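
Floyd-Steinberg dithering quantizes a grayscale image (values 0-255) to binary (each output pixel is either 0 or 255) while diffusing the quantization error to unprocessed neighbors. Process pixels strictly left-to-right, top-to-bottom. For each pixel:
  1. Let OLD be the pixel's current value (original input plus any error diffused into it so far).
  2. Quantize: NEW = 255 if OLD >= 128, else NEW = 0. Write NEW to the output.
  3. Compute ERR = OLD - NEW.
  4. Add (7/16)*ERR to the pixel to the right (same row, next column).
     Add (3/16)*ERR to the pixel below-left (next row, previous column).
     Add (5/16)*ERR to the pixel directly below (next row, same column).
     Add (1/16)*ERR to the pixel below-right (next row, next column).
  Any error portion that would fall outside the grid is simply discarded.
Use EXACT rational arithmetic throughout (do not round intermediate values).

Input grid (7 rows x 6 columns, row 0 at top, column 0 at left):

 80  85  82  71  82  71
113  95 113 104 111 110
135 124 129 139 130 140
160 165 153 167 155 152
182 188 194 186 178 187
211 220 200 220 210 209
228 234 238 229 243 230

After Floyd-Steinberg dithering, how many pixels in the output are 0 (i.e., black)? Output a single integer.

Answer: 15

Derivation:
(0,0): OLD=80 → NEW=0, ERR=80
(0,1): OLD=120 → NEW=0, ERR=120
(0,2): OLD=269/2 → NEW=255, ERR=-241/2
(0,3): OLD=585/32 → NEW=0, ERR=585/32
(0,4): OLD=46079/512 → NEW=0, ERR=46079/512
(0,5): OLD=904185/8192 → NEW=0, ERR=904185/8192
(1,0): OLD=321/2 → NEW=255, ERR=-189/2
(1,1): OLD=1177/16 → NEW=0, ERR=1177/16
(1,2): OLD=60649/512 → NEW=0, ERR=60649/512
(1,3): OLD=349963/2048 → NEW=255, ERR=-172277/2048
(1,4): OLD=16273871/131072 → NEW=0, ERR=16273871/131072
(1,5): OLD=428734841/2097152 → NEW=255, ERR=-106038919/2097152
(2,0): OLD=30531/256 → NEW=0, ERR=30531/256
(2,1): OLD=1765125/8192 → NEW=255, ERR=-323835/8192
(2,2): OLD=18028663/131072 → NEW=255, ERR=-15394697/131072
(2,3): OLD=96480183/1048576 → NEW=0, ERR=96480183/1048576
(2,4): OLD=6520179997/33554432 → NEW=255, ERR=-2036200163/33554432
(2,5): OLD=56591523995/536870912 → NEW=0, ERR=56591523995/536870912
(3,0): OLD=24884975/131072 → NEW=255, ERR=-8538385/131072
(3,1): OLD=114901183/1048576 → NEW=0, ERR=114901183/1048576
(3,2): OLD=1501712059/8388608 → NEW=255, ERR=-637382981/8388608
(3,3): OLD=77197905195/536870912 → NEW=255, ERR=-59704177365/536870912
(3,4): OLD=484893516423/4294967296 → NEW=0, ERR=484893516423/4294967296
(3,5): OLD=15842642417769/68719476736 → NEW=255, ERR=-1680824149911/68719476736
(4,0): OLD=3056621461/16777216 → NEW=255, ERR=-1221568619/16777216
(4,1): OLD=46189768869/268435456 → NEW=255, ERR=-22261272411/268435456
(4,2): OLD=1030543816775/8589934592 → NEW=0, ERR=1030543816775/8589934592
(4,3): OLD=30257798800011/137438953472 → NEW=255, ERR=-4789134335349/137438953472
(4,4): OLD=410115947463587/2199023255552 → NEW=255, ERR=-150634982702173/2199023255552
(4,5): OLD=5504366318119189/35184372088832 → NEW=255, ERR=-3467648564532971/35184372088832
(5,0): OLD=741728792703/4294967296 → NEW=255, ERR=-353487867777/4294967296
(5,1): OLD=24192124346599/137438953472 → NEW=255, ERR=-10854808788761/137438953472
(5,2): OLD=210249660225297/1099511627776 → NEW=255, ERR=-70125804857583/1099511627776
(5,3): OLD=6187584113696839/35184372088832 → NEW=255, ERR=-2784430768955321/35184372088832
(5,4): OLD=2345272254255193/17592186044416 → NEW=255, ERR=-2140735187070887/17592186044416
(5,5): OLD=67937845100162167/562949953421312 → NEW=0, ERR=67937845100162167/562949953421312
(6,0): OLD=412254817055253/2199023255552 → NEW=255, ERR=-148496113110507/2199023255552
(6,1): OLD=5723544956464937/35184372088832 → NEW=255, ERR=-3248469926187223/35184372088832
(6,2): OLD=22222636824239909/140737488355328 → NEW=255, ERR=-13665422706368731/140737488355328
(6,3): OLD=303961835498762343/2251799813685248 → NEW=255, ERR=-270247116990975897/2251799813685248
(6,4): OLD=6130247908934850725/36028797018963968 → NEW=255, ERR=-3057095330900961115/36028797018963968
(6,5): OLD=128542190482411391299/576460752303423488 → NEW=255, ERR=-18455301354961598141/576460752303423488
Output grid:
  Row 0: ..#...  (5 black, running=5)
  Row 1: #..#.#  (3 black, running=8)
  Row 2: .##.#.  (3 black, running=11)
  Row 3: #.##.#  (2 black, running=13)
  Row 4: ##.###  (1 black, running=14)
  Row 5: #####.  (1 black, running=15)
  Row 6: ######  (0 black, running=15)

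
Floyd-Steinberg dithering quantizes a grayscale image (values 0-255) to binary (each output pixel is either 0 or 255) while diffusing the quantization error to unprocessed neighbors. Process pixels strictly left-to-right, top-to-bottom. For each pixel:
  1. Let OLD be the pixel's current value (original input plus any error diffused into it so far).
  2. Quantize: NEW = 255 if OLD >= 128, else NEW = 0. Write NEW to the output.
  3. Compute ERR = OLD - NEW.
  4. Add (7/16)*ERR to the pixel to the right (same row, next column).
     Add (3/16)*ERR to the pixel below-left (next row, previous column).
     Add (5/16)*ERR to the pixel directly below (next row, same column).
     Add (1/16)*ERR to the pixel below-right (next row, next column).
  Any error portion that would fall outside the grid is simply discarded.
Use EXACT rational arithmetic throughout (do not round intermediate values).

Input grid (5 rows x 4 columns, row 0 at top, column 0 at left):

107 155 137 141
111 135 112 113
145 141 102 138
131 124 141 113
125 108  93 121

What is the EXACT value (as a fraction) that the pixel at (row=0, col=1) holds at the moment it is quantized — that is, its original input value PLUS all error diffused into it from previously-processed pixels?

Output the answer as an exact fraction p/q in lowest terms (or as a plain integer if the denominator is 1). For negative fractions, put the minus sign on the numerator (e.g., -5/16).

Answer: 3229/16

Derivation:
(0,0): OLD=107 → NEW=0, ERR=107
(0,1): OLD=3229/16 → NEW=255, ERR=-851/16
Target (0,1): original=155, with diffused error = 3229/16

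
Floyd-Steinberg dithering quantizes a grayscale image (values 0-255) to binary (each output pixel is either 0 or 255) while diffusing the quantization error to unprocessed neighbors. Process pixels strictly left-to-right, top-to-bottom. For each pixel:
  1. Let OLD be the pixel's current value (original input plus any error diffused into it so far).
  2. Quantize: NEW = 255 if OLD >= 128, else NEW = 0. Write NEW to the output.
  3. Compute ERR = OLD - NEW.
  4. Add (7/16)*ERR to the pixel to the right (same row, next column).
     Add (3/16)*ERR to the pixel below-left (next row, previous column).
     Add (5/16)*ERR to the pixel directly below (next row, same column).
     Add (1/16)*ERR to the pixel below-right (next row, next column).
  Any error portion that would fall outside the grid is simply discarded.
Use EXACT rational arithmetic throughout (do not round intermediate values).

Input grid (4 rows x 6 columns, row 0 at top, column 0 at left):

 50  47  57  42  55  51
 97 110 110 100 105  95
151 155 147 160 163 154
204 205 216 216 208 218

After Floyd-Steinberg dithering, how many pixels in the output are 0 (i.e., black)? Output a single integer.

Answer: 11

Derivation:
(0,0): OLD=50 → NEW=0, ERR=50
(0,1): OLD=551/8 → NEW=0, ERR=551/8
(0,2): OLD=11153/128 → NEW=0, ERR=11153/128
(0,3): OLD=164087/2048 → NEW=0, ERR=164087/2048
(0,4): OLD=2950849/32768 → NEW=0, ERR=2950849/32768
(0,5): OLD=47394631/524288 → NEW=0, ERR=47394631/524288
(1,0): OLD=16069/128 → NEW=0, ERR=16069/128
(1,1): OLD=210851/1024 → NEW=255, ERR=-50269/1024
(1,2): OLD=4426271/32768 → NEW=255, ERR=-3929569/32768
(1,3): OLD=12439123/131072 → NEW=0, ERR=12439123/131072
(1,4): OLD=1649357369/8388608 → NEW=255, ERR=-489737671/8388608
(1,5): OLD=13869508287/134217728 → NEW=0, ERR=13869508287/134217728
(2,0): OLD=2965937/16384 → NEW=255, ERR=-1211983/16384
(2,1): OLD=48578795/524288 → NEW=0, ERR=48578795/524288
(2,2): OLD=1382343169/8388608 → NEW=255, ERR=-756751871/8388608
(2,3): OLD=8841455033/67108864 → NEW=255, ERR=-8271305287/67108864
(2,4): OLD=249408733739/2147483648 → NEW=0, ERR=249408733739/2147483648
(2,5): OLD=8021448664029/34359738368 → NEW=255, ERR=-740284619811/34359738368
(3,0): OLD=1663095137/8388608 → NEW=255, ERR=-475999903/8388608
(3,1): OLD=12589073805/67108864 → NEW=255, ERR=-4523686515/67108864
(3,2): OLD=75698261719/536870912 → NEW=255, ERR=-61203820841/536870912
(3,3): OLD=4939085380261/34359738368 → NEW=255, ERR=-3822647903579/34359738368
(3,4): OLD=50543805248197/274877906944 → NEW=255, ERR=-19550061022523/274877906944
(3,5): OLD=824236645389163/4398046511104 → NEW=255, ERR=-297265214942357/4398046511104
Output grid:
  Row 0: ......  (6 black, running=6)
  Row 1: .##.#.  (3 black, running=9)
  Row 2: #.##.#  (2 black, running=11)
  Row 3: ######  (0 black, running=11)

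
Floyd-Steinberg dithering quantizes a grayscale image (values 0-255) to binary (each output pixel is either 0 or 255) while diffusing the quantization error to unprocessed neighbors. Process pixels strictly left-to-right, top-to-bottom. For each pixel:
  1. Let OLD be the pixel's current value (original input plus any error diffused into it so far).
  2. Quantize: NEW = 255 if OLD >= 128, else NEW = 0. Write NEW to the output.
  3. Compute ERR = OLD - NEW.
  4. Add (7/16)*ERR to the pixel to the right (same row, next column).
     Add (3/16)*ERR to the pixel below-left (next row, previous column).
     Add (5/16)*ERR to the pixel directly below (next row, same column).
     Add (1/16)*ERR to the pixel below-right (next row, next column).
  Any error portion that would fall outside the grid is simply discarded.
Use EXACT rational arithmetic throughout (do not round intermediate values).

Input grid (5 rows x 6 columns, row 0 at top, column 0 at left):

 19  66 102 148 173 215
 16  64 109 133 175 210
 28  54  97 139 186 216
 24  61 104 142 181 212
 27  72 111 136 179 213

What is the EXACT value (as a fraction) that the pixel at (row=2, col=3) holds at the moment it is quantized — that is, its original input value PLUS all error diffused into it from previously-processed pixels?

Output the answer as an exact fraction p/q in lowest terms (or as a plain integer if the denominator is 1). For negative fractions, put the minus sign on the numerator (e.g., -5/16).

Answer: 26886179195/134217728

Derivation:
(0,0): OLD=19 → NEW=0, ERR=19
(0,1): OLD=1189/16 → NEW=0, ERR=1189/16
(0,2): OLD=34435/256 → NEW=255, ERR=-30845/256
(0,3): OLD=390293/4096 → NEW=0, ERR=390293/4096
(0,4): OLD=14069779/65536 → NEW=255, ERR=-2641901/65536
(0,5): OLD=206950533/1048576 → NEW=255, ERR=-60436347/1048576
(1,0): OLD=9183/256 → NEW=0, ERR=9183/256
(1,1): OLD=166937/2048 → NEW=0, ERR=166937/2048
(1,2): OLD=8488205/65536 → NEW=255, ERR=-8223475/65536
(1,3): OLD=24324425/262144 → NEW=0, ERR=24324425/262144
(1,4): OLD=3324350587/16777216 → NEW=255, ERR=-953839493/16777216
(1,5): OLD=44183334893/268435456 → NEW=255, ERR=-24267706387/268435456
(2,0): OLD=1785635/32768 → NEW=0, ERR=1785635/32768
(2,1): OLD=86012337/1048576 → NEW=0, ERR=86012337/1048576
(2,2): OLD=1948963155/16777216 → NEW=0, ERR=1948963155/16777216
(2,3): OLD=26886179195/134217728 → NEW=255, ERR=-7339341445/134217728
Target (2,3): original=139, with diffused error = 26886179195/134217728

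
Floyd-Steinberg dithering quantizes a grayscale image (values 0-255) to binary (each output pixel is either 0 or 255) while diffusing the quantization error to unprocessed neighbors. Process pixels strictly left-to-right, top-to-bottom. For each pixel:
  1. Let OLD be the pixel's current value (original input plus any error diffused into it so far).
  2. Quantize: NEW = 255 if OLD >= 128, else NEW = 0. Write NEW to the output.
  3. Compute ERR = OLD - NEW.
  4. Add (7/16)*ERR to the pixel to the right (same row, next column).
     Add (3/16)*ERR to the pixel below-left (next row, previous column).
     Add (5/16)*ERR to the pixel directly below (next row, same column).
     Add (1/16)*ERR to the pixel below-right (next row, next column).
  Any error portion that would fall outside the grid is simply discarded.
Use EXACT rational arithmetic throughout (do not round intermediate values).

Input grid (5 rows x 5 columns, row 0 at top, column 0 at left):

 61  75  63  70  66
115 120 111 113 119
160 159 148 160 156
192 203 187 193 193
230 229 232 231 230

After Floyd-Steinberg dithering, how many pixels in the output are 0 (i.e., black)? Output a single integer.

Answer: 9

Derivation:
(0,0): OLD=61 → NEW=0, ERR=61
(0,1): OLD=1627/16 → NEW=0, ERR=1627/16
(0,2): OLD=27517/256 → NEW=0, ERR=27517/256
(0,3): OLD=479339/4096 → NEW=0, ERR=479339/4096
(0,4): OLD=7680749/65536 → NEW=0, ERR=7680749/65536
(1,0): OLD=39201/256 → NEW=255, ERR=-26079/256
(1,1): OLD=268647/2048 → NEW=255, ERR=-253593/2048
(1,2): OLD=7780083/65536 → NEW=0, ERR=7780083/65536
(1,3): OLD=60345847/262144 → NEW=255, ERR=-6500873/262144
(1,4): OLD=637908741/4194304 → NEW=255, ERR=-431638779/4194304
(2,0): OLD=3438941/32768 → NEW=0, ERR=3438941/32768
(2,1): OLD=190957903/1048576 → NEW=255, ERR=-76428977/1048576
(2,2): OLD=2362581677/16777216 → NEW=255, ERR=-1915608403/16777216
(2,3): OLD=24272170679/268435456 → NEW=0, ERR=24272170679/268435456
(2,4): OLD=695138789697/4294967296 → NEW=255, ERR=-400077870783/4294967296
(3,0): OLD=3542169101/16777216 → NEW=255, ERR=-736020979/16777216
(3,1): OLD=19619922569/134217728 → NEW=255, ERR=-14605598071/134217728
(3,2): OLD=498682533043/4294967296 → NEW=0, ERR=498682533043/4294967296
(3,3): OLD=2125597629019/8589934592 → NEW=255, ERR=-64835691941/8589934592
(3,4): OLD=22847798930407/137438953472 → NEW=255, ERR=-12199134204953/137438953472
(4,0): OLD=420663605667/2147483648 → NEW=255, ERR=-126944724573/2147483648
(4,1): OLD=12930264565667/68719476736 → NEW=255, ERR=-4593202002013/68719476736
(4,2): OLD=253794763454445/1099511627776 → NEW=255, ERR=-26580701628435/1099511627776
(4,3): OLD=3671118729558947/17592186044416 → NEW=255, ERR=-814888711767133/17592186044416
(4,4): OLD=51094794272815861/281474976710656 → NEW=255, ERR=-20681324788401419/281474976710656
Output grid:
  Row 0: .....  (5 black, running=5)
  Row 1: ##.##  (1 black, running=6)
  Row 2: .##.#  (2 black, running=8)
  Row 3: ##.##  (1 black, running=9)
  Row 4: #####  (0 black, running=9)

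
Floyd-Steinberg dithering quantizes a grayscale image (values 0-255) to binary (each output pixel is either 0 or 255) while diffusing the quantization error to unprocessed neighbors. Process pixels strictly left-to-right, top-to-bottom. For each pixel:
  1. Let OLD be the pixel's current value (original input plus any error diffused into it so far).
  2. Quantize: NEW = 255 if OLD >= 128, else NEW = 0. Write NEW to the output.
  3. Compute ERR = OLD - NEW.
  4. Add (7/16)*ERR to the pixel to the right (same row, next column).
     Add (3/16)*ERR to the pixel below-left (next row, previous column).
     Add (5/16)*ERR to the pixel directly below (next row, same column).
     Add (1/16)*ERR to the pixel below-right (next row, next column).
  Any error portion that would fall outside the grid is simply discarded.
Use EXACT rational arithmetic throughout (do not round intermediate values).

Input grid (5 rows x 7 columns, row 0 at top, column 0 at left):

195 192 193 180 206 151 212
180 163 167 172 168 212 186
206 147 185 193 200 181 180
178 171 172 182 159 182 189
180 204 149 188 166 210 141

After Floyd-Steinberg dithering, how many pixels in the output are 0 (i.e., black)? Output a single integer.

Answer: 9

Derivation:
(0,0): OLD=195 → NEW=255, ERR=-60
(0,1): OLD=663/4 → NEW=255, ERR=-357/4
(0,2): OLD=9853/64 → NEW=255, ERR=-6467/64
(0,3): OLD=139051/1024 → NEW=255, ERR=-122069/1024
(0,4): OLD=2520621/16384 → NEW=255, ERR=-1657299/16384
(0,5): OLD=27982651/262144 → NEW=0, ERR=27982651/262144
(0,6): OLD=1085071005/4194304 → NEW=255, ERR=15523485/4194304
(1,0): OLD=9249/64 → NEW=255, ERR=-7071/64
(1,1): OLD=32807/512 → NEW=0, ERR=32807/512
(1,2): OLD=2220467/16384 → NEW=255, ERR=-1957453/16384
(1,3): OLD=3748407/65536 → NEW=0, ERR=3748407/65536
(1,4): OLD=729712837/4194304 → NEW=255, ERR=-339834683/4194304
(1,5): OLD=6854575189/33554432 → NEW=255, ERR=-1701804971/33554432
(1,6): OLD=92148073563/536870912 → NEW=255, ERR=-44754008997/536870912
(2,0): OLD=1503133/8192 → NEW=255, ERR=-585827/8192
(2,1): OLD=27900175/262144 → NEW=0, ERR=27900175/262144
(2,2): OLD=876429293/4194304 → NEW=255, ERR=-193118227/4194304
(2,3): OLD=5639530693/33554432 → NEW=255, ERR=-2916849467/33554432
(2,4): OLD=35088309141/268435456 → NEW=255, ERR=-33362732139/268435456
(2,5): OLD=773794647111/8589934592 → NEW=0, ERR=773794647111/8589934592
(2,6): OLD=26139591362401/137438953472 → NEW=255, ERR=-8907341772959/137438953472
(3,0): OLD=736554317/4194304 → NEW=255, ERR=-332993203/4194304
(3,1): OLD=5248689609/33554432 → NEW=255, ERR=-3307690551/33554432
(3,2): OLD=28141953963/268435456 → NEW=0, ERR=28141953963/268435456
(3,3): OLD=187388995997/1073741824 → NEW=255, ERR=-86415169123/1073741824
(3,4): OLD=13250177466701/137438953472 → NEW=0, ERR=13250177466701/137438953472
(3,5): OLD=255536651186103/1099511627776 → NEW=255, ERR=-24838813896777/1099511627776
(3,6): OLD=2893803509029033/17592186044416 → NEW=255, ERR=-1592203932297047/17592186044416
(4,0): OLD=73393964387/536870912 → NEW=255, ERR=-63508118173/536870912
(4,1): OLD=1169403179271/8589934592 → NEW=255, ERR=-1021030141689/8589934592
(4,2): OLD=14913172869577/137438953472 → NEW=0, ERR=14913172869577/137438953472
(4,3): OLD=258331043360627/1099511627776 → NEW=255, ERR=-22044421722253/1099511627776
(4,4): OLD=1566496727556521/8796093022208 → NEW=255, ERR=-676506993106519/8796093022208
(4,5): OLD=44570953012850921/281474976710656 → NEW=255, ERR=-27205166048366359/281474976710656
(4,6): OLD=310836334179336751/4503599627370496 → NEW=0, ERR=310836334179336751/4503599627370496
Output grid:
  Row 0: #####.#  (1 black, running=1)
  Row 1: #.#.###  (2 black, running=3)
  Row 2: #.###.#  (2 black, running=5)
  Row 3: ##.#.##  (2 black, running=7)
  Row 4: ##.###.  (2 black, running=9)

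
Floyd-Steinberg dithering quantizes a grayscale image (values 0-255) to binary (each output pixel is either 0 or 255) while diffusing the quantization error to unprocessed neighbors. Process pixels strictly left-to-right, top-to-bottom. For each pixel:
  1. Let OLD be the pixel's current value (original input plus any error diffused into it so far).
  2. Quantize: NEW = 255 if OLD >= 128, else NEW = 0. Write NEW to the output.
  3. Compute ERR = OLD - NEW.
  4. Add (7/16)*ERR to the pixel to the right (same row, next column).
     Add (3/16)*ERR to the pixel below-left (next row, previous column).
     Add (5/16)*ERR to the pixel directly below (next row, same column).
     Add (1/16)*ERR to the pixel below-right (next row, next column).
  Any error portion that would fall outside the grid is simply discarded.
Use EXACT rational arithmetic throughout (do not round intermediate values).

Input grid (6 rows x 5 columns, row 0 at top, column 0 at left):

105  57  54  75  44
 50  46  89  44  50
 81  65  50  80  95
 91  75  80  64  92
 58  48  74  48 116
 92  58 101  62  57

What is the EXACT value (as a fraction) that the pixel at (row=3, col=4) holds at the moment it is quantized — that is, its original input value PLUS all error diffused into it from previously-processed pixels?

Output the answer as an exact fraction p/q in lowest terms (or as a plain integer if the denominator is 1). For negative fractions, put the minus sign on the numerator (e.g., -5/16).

(0,0): OLD=105 → NEW=0, ERR=105
(0,1): OLD=1647/16 → NEW=0, ERR=1647/16
(0,2): OLD=25353/256 → NEW=0, ERR=25353/256
(0,3): OLD=484671/4096 → NEW=0, ERR=484671/4096
(0,4): OLD=6276281/65536 → NEW=0, ERR=6276281/65536
(1,0): OLD=26141/256 → NEW=0, ERR=26141/256
(1,1): OLD=303051/2048 → NEW=255, ERR=-219189/2048
(1,2): OLD=6667943/65536 → NEW=0, ERR=6667943/65536
(1,3): OLD=39226459/262144 → NEW=255, ERR=-27620261/262144
(1,4): OLD=172917937/4194304 → NEW=0, ERR=172917937/4194304
(2,0): OLD=3042281/32768 → NEW=0, ERR=3042281/32768
(2,1): OLD=102375059/1048576 → NEW=0, ERR=102375059/1048576
(2,2): OLD=1645253753/16777216 → NEW=0, ERR=1645253753/16777216
(2,3): OLD=27935137883/268435456 → NEW=0, ERR=27935137883/268435456
(2,4): OLD=630618450877/4294967296 → NEW=255, ERR=-464598209603/4294967296
(3,0): OLD=2320616793/16777216 → NEW=255, ERR=-1957573287/16777216
(3,1): OLD=10556530021/134217728 → NEW=0, ERR=10556530021/134217728
(3,2): OLD=733022532967/4294967296 → NEW=255, ERR=-362194127513/4294967296
(3,3): OLD=390611122639/8589934592 → NEW=0, ERR=390611122639/8589934592
(3,4): OLD=11626603894123/137438953472 → NEW=0, ERR=11626603894123/137438953472
Target (3,4): original=92, with diffused error = 11626603894123/137438953472

Answer: 11626603894123/137438953472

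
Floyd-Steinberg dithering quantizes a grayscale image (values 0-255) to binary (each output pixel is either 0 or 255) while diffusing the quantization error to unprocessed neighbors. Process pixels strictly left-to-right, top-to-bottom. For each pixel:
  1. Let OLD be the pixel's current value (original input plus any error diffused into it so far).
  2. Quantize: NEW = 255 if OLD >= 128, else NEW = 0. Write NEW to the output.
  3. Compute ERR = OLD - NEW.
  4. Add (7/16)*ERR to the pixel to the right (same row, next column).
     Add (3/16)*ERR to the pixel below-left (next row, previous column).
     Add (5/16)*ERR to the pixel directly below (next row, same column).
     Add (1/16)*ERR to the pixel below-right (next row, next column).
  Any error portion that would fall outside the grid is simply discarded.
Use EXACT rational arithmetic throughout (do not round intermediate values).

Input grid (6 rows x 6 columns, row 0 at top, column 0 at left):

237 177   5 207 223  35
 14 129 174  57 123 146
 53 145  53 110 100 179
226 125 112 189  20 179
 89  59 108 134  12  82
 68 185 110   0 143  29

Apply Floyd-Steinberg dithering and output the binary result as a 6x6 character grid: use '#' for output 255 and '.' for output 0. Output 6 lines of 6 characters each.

Answer: ##.##.
..#..#
.#..##
#.##..
..#...
.#..#.

Derivation:
(0,0): OLD=237 → NEW=255, ERR=-18
(0,1): OLD=1353/8 → NEW=255, ERR=-687/8
(0,2): OLD=-4169/128 → NEW=0, ERR=-4169/128
(0,3): OLD=394753/2048 → NEW=255, ERR=-127487/2048
(0,4): OLD=6414855/32768 → NEW=255, ERR=-1940985/32768
(0,5): OLD=4763185/524288 → NEW=0, ERR=4763185/524288
(1,0): OLD=-989/128 → NEW=0, ERR=-989/128
(1,1): OLD=93749/1024 → NEW=0, ERR=93749/1024
(1,2): OLD=6122265/32768 → NEW=255, ERR=-2233575/32768
(1,3): OLD=-709947/131072 → NEW=0, ERR=-709947/131072
(1,4): OLD=838294351/8388608 → NEW=0, ERR=838294351/8388608
(1,5): OLD=25348011385/134217728 → NEW=255, ERR=-8877509255/134217728
(2,0): OLD=1110039/16384 → NEW=0, ERR=1110039/16384
(2,1): OLD=99608237/524288 → NEW=255, ERR=-34085203/524288
(2,2): OLD=66793927/8388608 → NEW=0, ERR=66793927/8388608
(2,3): OLD=8473706191/67108864 → NEW=0, ERR=8473706191/67108864
(2,4): OLD=373084286061/2147483648 → NEW=255, ERR=-174524044179/2147483648
(2,5): OLD=4433127472075/34359738368 → NEW=255, ERR=-4328605811765/34359738368
(3,0): OLD=1971176039/8388608 → NEW=255, ERR=-167919001/8388608
(3,1): OLD=6821844251/67108864 → NEW=0, ERR=6821844251/67108864
(3,2): OLD=95870981857/536870912 → NEW=255, ERR=-41031100703/536870912
(3,3): OLD=6194439835203/34359738368 → NEW=255, ERR=-2567293448637/34359738368
(3,4): OLD=-14792570631261/274877906944 → NEW=0, ERR=-14792570631261/274877906944
(3,5): OLD=488219020943277/4398046511104 → NEW=0, ERR=488219020943277/4398046511104
(4,0): OLD=109311795049/1073741824 → NEW=0, ERR=109311795049/1073741824
(4,1): OLD=2056862150933/17179869184 → NEW=0, ERR=2056862150933/17179869184
(4,2): OLD=70830649698607/549755813888 → NEW=255, ERR=-69357082842833/549755813888
(4,3): OLD=357022138277643/8796093022208 → NEW=0, ERR=357022138277643/8796093022208
(4,4): OLD=4093280530014267/140737488355328 → NEW=0, ERR=4093280530014267/140737488355328
(4,5): OLD=283841795620008893/2251799813685248 → NEW=0, ERR=283841795620008893/2251799813685248
(5,0): OLD=33607227728911/274877906944 → NEW=0, ERR=33607227728911/274877906944
(5,1): OLD=2274772731999103/8796093022208 → NEW=255, ERR=31769011336063/8796093022208
(5,2): OLD=6139560003561253/70368744177664 → NEW=0, ERR=6139560003561253/70368744177664
(5,3): OLD=109040039494346535/2251799813685248 → NEW=0, ERR=109040039494346535/2251799813685248
(5,4): OLD=898222968354064727/4503599627370496 → NEW=255, ERR=-250194936625411753/4503599627370496
(5,5): OLD=3307708603882573347/72057594037927936 → NEW=0, ERR=3307708603882573347/72057594037927936
Row 0: ##.##.
Row 1: ..#..#
Row 2: .#..##
Row 3: #.##..
Row 4: ..#...
Row 5: .#..#.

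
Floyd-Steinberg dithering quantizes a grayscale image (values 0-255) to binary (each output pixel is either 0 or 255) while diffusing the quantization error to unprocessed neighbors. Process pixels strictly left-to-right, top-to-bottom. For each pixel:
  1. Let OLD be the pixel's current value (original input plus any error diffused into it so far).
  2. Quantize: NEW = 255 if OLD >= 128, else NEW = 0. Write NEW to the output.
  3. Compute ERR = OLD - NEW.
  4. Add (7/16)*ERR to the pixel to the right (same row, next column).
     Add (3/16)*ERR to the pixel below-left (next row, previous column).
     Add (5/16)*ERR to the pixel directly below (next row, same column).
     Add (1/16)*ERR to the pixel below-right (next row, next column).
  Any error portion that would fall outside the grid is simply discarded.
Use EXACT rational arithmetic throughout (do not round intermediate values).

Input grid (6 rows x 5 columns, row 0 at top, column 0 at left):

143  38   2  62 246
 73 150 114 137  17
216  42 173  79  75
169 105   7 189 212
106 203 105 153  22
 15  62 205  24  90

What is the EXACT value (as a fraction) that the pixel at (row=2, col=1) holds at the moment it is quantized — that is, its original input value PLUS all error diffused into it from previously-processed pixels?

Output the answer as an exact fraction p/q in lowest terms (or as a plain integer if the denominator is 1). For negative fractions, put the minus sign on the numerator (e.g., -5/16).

Answer: 494337/65536

Derivation:
(0,0): OLD=143 → NEW=255, ERR=-112
(0,1): OLD=-11 → NEW=0, ERR=-11
(0,2): OLD=-45/16 → NEW=0, ERR=-45/16
(0,3): OLD=15557/256 → NEW=0, ERR=15557/256
(0,4): OLD=1116515/4096 → NEW=255, ERR=72035/4096
(1,0): OLD=575/16 → NEW=0, ERR=575/16
(1,1): OLD=19809/128 → NEW=255, ERR=-12831/128
(1,2): OLD=327565/4096 → NEW=0, ERR=327565/4096
(1,3): OLD=3180133/16384 → NEW=255, ERR=-997787/16384
(1,4): OLD=-91713/262144 → NEW=0, ERR=-91713/262144
(2,0): OLD=426875/2048 → NEW=255, ERR=-95365/2048
(2,1): OLD=494337/65536 → NEW=0, ERR=494337/65536
Target (2,1): original=42, with diffused error = 494337/65536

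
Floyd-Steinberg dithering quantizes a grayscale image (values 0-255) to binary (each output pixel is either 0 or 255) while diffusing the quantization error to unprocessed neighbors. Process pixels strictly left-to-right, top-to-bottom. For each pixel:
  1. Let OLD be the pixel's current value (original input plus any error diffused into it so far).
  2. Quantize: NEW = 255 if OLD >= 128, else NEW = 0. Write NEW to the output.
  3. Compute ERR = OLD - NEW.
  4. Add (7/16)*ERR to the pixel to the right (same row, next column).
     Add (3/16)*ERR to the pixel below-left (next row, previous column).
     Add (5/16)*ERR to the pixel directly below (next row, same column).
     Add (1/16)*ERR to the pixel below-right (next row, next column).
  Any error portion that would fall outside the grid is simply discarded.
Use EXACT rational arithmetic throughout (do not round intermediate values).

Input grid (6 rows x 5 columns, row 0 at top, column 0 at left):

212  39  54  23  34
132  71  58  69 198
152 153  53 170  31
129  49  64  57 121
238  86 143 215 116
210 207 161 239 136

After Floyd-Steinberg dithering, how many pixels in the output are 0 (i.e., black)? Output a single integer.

(0,0): OLD=212 → NEW=255, ERR=-43
(0,1): OLD=323/16 → NEW=0, ERR=323/16
(0,2): OLD=16085/256 → NEW=0, ERR=16085/256
(0,3): OLD=206803/4096 → NEW=0, ERR=206803/4096
(0,4): OLD=3675845/65536 → NEW=0, ERR=3675845/65536
(1,0): OLD=31321/256 → NEW=0, ERR=31321/256
(1,1): OLD=286575/2048 → NEW=255, ERR=-235665/2048
(1,2): OLD=2491675/65536 → NEW=0, ERR=2491675/65536
(1,3): OLD=30370751/262144 → NEW=0, ERR=30370751/262144
(1,4): OLD=1129819741/4194304 → NEW=255, ERR=60272221/4194304
(2,0): OLD=5526581/32768 → NEW=255, ERR=-2829259/32768
(2,1): OLD=98609303/1048576 → NEW=0, ERR=98609303/1048576
(2,2): OLD=2022580101/16777216 → NEW=0, ERR=2022580101/16777216
(2,3): OLD=70871863999/268435456 → NEW=255, ERR=2420822719/268435456
(2,4): OLD=200476504953/4294967296 → NEW=0, ERR=200476504953/4294967296
(3,0): OLD=2007407333/16777216 → NEW=0, ERR=2007407333/16777216
(3,1): OLD=19856546305/134217728 → NEW=255, ERR=-14368974335/134217728
(3,2): OLD=268025124059/4294967296 → NEW=0, ERR=268025124059/4294967296
(3,3): OLD=888257735075/8589934592 → NEW=0, ERR=888257735075/8589934592
(3,4): OLD=24930148892175/137438953472 → NEW=255, ERR=-10116784243185/137438953472
(4,0): OLD=548290478539/2147483648 → NEW=255, ERR=682148299/2147483648
(4,1): OLD=4938360831307/68719476736 → NEW=0, ERR=4938360831307/68719476736
(4,2): OLD=227201969298117/1099511627776 → NEW=255, ERR=-53173495784763/1099511627776
(4,3): OLD=3804402089426763/17592186044416 → NEW=255, ERR=-681605351899317/17592186044416
(4,4): OLD=23224269760936077/281474976710656 → NEW=0, ERR=23224269760936077/281474976710656
(5,0): OLD=245821668054721/1099511627776 → NEW=255, ERR=-34553797028159/1099511627776
(5,1): OLD=1817801785538179/8796093022208 → NEW=255, ERR=-425201935124861/8796093022208
(5,2): OLD=34330168813003163/281474976710656 → NEW=0, ERR=34330168813003163/281474976710656
(5,3): OLD=329550864710633557/1125899906842624 → NEW=255, ERR=42446388465764437/1125899906842624
(5,4): OLD=3167945569247066135/18014398509481984 → NEW=255, ERR=-1425726050670839785/18014398509481984
Output grid:
  Row 0: #....  (4 black, running=4)
  Row 1: .#..#  (3 black, running=7)
  Row 2: #..#.  (3 black, running=10)
  Row 3: .#..#  (3 black, running=13)
  Row 4: #.##.  (2 black, running=15)
  Row 5: ##.##  (1 black, running=16)

Answer: 16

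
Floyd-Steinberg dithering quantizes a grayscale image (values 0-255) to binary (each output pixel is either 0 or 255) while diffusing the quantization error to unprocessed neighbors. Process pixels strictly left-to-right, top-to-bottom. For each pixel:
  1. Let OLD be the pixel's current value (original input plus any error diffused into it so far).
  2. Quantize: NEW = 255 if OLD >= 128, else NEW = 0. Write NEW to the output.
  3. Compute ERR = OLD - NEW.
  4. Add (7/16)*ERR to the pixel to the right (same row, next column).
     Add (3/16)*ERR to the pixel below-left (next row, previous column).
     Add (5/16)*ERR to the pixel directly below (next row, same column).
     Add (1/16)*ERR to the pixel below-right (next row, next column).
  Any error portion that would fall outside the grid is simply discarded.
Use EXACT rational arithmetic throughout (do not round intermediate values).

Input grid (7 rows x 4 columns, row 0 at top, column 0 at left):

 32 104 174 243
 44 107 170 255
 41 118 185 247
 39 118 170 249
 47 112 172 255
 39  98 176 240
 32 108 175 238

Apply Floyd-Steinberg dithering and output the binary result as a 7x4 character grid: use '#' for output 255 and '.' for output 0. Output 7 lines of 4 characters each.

(0,0): OLD=32 → NEW=0, ERR=32
(0,1): OLD=118 → NEW=0, ERR=118
(0,2): OLD=1805/8 → NEW=255, ERR=-235/8
(0,3): OLD=29459/128 → NEW=255, ERR=-3181/128
(1,0): OLD=609/8 → NEW=0, ERR=609/8
(1,1): OLD=11115/64 → NEW=255, ERR=-5205/64
(1,2): OLD=262051/2048 → NEW=0, ERR=262051/2048
(1,3): OLD=9875557/32768 → NEW=255, ERR=1519717/32768
(2,0): OLD=50729/1024 → NEW=0, ERR=50729/1024
(2,1): OLD=4686087/32768 → NEW=255, ERR=-3669753/32768
(2,2): OLD=5885205/32768 → NEW=255, ERR=-2470635/32768
(2,3): OLD=30999023/131072 → NEW=255, ERR=-2424337/131072
(3,0): OLD=17554613/524288 → NEW=0, ERR=17554613/524288
(3,1): OLD=726540563/8388608 → NEW=0, ERR=726540563/8388608
(3,2): OLD=23335455429/134217728 → NEW=255, ERR=-10890065211/134217728
(3,3): OLD=435960645475/2147483648 → NEW=255, ERR=-111647684765/2147483648
(4,0): OLD=9892223945/134217728 → NEW=0, ERR=9892223945/134217728
(4,1): OLD=169855383263/1073741824 → NEW=255, ERR=-103948781857/1073741824
(4,2): OLD=3434438166251/34359738368 → NEW=0, ERR=3434438166251/34359738368
(4,3): OLD=152509128229981/549755813888 → NEW=255, ERR=12321395688541/549755813888
(5,0): OLD=753857510405/17179869184 → NEW=0, ERR=753857510405/17179869184
(5,1): OLD=60633993638247/549755813888 → NEW=0, ERR=60633993638247/549755813888
(5,2): OLD=278880973928907/1099511627776 → NEW=255, ERR=-1494491153973/1099511627776
(5,3): OLD=4444779190787471/17592186044416 → NEW=255, ERR=-41228250538609/17592186044416
(6,0): OLD=583994159290197/8796093022208 → NEW=0, ERR=583994159290197/8796093022208
(6,1): OLD=24488434606098571/140737488355328 → NEW=255, ERR=-11399624924510069/140737488355328
(6,2): OLD=327843942943269813/2251799813685248 → NEW=255, ERR=-246365009546468427/2251799813685248
(6,3): OLD=6820851825460098931/36028797018963968 → NEW=255, ERR=-2366491414375712909/36028797018963968
Row 0: ..##
Row 1: .#.#
Row 2: .###
Row 3: ..##
Row 4: .#.#
Row 5: ..##
Row 6: .###

Answer: ..##
.#.#
.###
..##
.#.#
..##
.###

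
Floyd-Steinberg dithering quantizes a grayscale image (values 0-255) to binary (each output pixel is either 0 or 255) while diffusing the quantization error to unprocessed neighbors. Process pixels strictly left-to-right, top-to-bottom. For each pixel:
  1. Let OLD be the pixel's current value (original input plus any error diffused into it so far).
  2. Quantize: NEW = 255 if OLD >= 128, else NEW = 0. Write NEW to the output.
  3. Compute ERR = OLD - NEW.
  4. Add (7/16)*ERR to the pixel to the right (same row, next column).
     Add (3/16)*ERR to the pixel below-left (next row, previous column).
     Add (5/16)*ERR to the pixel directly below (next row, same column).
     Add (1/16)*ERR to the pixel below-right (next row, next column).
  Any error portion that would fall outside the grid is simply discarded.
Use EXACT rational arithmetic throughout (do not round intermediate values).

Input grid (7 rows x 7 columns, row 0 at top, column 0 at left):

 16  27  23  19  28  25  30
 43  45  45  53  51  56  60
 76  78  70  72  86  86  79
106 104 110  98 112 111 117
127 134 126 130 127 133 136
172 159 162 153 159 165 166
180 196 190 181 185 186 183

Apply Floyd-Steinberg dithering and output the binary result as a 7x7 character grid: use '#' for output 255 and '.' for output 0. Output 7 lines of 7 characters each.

Answer: .......
.....#.
.#.#...
.#.#.##
#.#.#..
#.##.##
##.###.

Derivation:
(0,0): OLD=16 → NEW=0, ERR=16
(0,1): OLD=34 → NEW=0, ERR=34
(0,2): OLD=303/8 → NEW=0, ERR=303/8
(0,3): OLD=4553/128 → NEW=0, ERR=4553/128
(0,4): OLD=89215/2048 → NEW=0, ERR=89215/2048
(0,5): OLD=1443705/32768 → NEW=0, ERR=1443705/32768
(0,6): OLD=25834575/524288 → NEW=0, ERR=25834575/524288
(1,0): OLD=435/8 → NEW=0, ERR=435/8
(1,1): OLD=5601/64 → NEW=0, ERR=5601/64
(1,2): OLD=212825/2048 → NEW=0, ERR=212825/2048
(1,3): OLD=983983/8192 → NEW=0, ERR=983983/8192
(1,4): OLD=66924095/524288 → NEW=0, ERR=66924095/524288
(1,5): OLD=577034939/4194304 → NEW=255, ERR=-492512581/4194304
(1,6): OLD=1797121013/67108864 → NEW=0, ERR=1797121013/67108864
(2,0): OLD=112027/1024 → NEW=0, ERR=112027/1024
(2,1): OLD=5770277/32768 → NEW=255, ERR=-2585563/32768
(2,2): OLD=50302727/524288 → NEW=0, ERR=50302727/524288
(2,3): OLD=763114455/4194304 → NEW=255, ERR=-306433065/4194304
(2,4): OLD=2664778101/33554432 → NEW=0, ERR=2664778101/33554432
(2,5): OLD=104205330997/1073741824 → NEW=0, ERR=104205330997/1073741824
(2,6): OLD=2104333442819/17179869184 → NEW=0, ERR=2104333442819/17179869184
(3,0): OLD=65742159/524288 → NEW=0, ERR=65742159/524288
(3,1): OLD=667015655/4194304 → NEW=255, ERR=-402531865/4194304
(3,2): OLD=2663054903/33554432 → NEW=0, ERR=2663054903/33554432
(3,3): OLD=8776389991/67108864 → NEW=255, ERR=-8336370329/67108864
(3,4): OLD=1651005496271/17179869184 → NEW=0, ERR=1651005496271/17179869184
(3,5): OLD=29041139670305/137438953472 → NEW=255, ERR=-6005793465055/137438953472
(3,6): OLD=312756786724575/2199023255552 → NEW=255, ERR=-247994143441185/2199023255552
(4,0): OLD=9944916493/67108864 → NEW=255, ERR=-7167843827/67108864
(4,1): OLD=85897274197/1073741824 → NEW=0, ERR=85897274197/1073741824
(4,2): OLD=2688839287811/17179869184 → NEW=255, ERR=-1692027354109/17179869184
(4,3): OLD=9767941500993/137438953472 → NEW=0, ERR=9767941500993/137438953472
(4,4): OLD=189300748491969/1099511627776 → NEW=255, ERR=-91074716590911/1099511627776
(4,5): OLD=2391358251536635/35184372088832 → NEW=0, ERR=2391358251536635/35184372088832
(4,6): OLD=71923686823705997/562949953421312 → NEW=0, ERR=71923686823705997/562949953421312
(5,0): OLD=2639201816079/17179869184 → NEW=255, ERR=-1741664825841/17179869184
(5,1): OLD=15737332638465/137438953472 → NEW=0, ERR=15737332638465/137438953472
(5,2): OLD=219510338652257/1099511627776 → NEW=255, ERR=-60865126430623/1099511627776
(5,3): OLD=1137376169692649/8796093022208 → NEW=255, ERR=-1105627550970391/8796093022208
(5,4): OLD=53654184291136013/562949953421312 → NEW=0, ERR=53654184291136013/562949953421312
(5,5): OLD=1111108316384859065/4503599627370496 → NEW=255, ERR=-37309588594617415/4503599627370496
(5,6): OLD=14883434819278644631/72057594037927936 → NEW=255, ERR=-3491251660392979049/72057594037927936
(6,0): OLD=373369590881115/2199023255552 → NEW=255, ERR=-187381339284645/2199023255552
(6,1): OLD=6255330309204371/35184372088832 → NEW=255, ERR=-2716684573447789/35184372088832
(6,2): OLD=68966505450817425/562949953421312 → NEW=0, ERR=68966505450817425/562949953421312
(6,3): OLD=944533697547122735/4503599627370496 → NEW=255, ERR=-203884207432353745/4503599627370496
(6,4): OLD=3342905686188735007/18014398509481984 → NEW=255, ERR=-1250765933729170913/18014398509481984
(6,5): OLD=172831167232973831289/1152921504606846976 → NEW=255, ERR=-121163816441772147591/1152921504606846976
(6,6): OLD=2238756062884782530431/18446744073709551616 → NEW=0, ERR=2238756062884782530431/18446744073709551616
Row 0: .......
Row 1: .....#.
Row 2: .#.#...
Row 3: .#.#.##
Row 4: #.#.#..
Row 5: #.##.##
Row 6: ##.###.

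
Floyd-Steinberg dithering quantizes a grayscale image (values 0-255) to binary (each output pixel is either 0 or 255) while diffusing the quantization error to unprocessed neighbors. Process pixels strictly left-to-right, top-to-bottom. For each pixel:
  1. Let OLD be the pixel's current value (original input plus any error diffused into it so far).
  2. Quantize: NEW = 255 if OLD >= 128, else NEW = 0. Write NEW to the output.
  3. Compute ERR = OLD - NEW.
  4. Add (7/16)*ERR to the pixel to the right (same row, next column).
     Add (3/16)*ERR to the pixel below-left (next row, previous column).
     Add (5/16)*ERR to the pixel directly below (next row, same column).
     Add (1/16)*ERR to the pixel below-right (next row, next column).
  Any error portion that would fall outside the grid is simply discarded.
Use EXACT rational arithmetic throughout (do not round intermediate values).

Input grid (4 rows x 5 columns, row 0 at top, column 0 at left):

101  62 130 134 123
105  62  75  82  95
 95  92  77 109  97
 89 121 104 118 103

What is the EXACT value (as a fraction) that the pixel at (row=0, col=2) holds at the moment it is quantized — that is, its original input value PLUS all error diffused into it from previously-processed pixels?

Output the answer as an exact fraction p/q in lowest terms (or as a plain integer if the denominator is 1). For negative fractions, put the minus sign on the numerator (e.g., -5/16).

(0,0): OLD=101 → NEW=0, ERR=101
(0,1): OLD=1699/16 → NEW=0, ERR=1699/16
(0,2): OLD=45173/256 → NEW=255, ERR=-20107/256
Target (0,2): original=130, with diffused error = 45173/256

Answer: 45173/256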